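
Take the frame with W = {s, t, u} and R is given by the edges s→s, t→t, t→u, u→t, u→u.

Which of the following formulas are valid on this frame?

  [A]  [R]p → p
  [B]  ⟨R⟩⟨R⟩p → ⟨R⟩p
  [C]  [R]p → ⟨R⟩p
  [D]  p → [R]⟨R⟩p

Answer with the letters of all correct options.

R is reflexive: each world relates to itself.
R is symmetric: every R-edge is matched by its reverse.
R is transitive: R is closed under composition.
R is serial: every world has an R-successor.
(A) [R]p → p is axiom T, which corresponds to reflexivity. R is reflexive — valid.
(B) ⟨R⟩⟨R⟩p → ⟨R⟩p is the dual of axiom 4; it is valid on a frame exactly when R is transitive. R is transitive, so valid.
(C) [R]p → ⟨R⟩p is axiom D, which corresponds to seriality. R is serial — valid.
(D) p → [R]⟨R⟩p is axiom B; it is valid on a frame exactly when R is symmetric. R is symmetric, so valid.

A, B, C, D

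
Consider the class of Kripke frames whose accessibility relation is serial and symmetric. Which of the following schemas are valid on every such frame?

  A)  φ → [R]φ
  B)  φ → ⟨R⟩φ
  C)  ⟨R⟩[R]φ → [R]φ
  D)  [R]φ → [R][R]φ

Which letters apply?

(A) φ → [R]φ is valid only on frames where every R-edge is a self-loop. Such an R need not be a subset of the identity — not valid.
(B) φ → ⟨R⟩φ is the dual of axiom T, which corresponds to reflexivity. Such an R need not be reflexive — not valid.
(C) the dual of axiom 5: valid iff R is euclidean. Such an R need not be euclidean — not valid.
(D) axiom 4: valid iff R is transitive. Such an R need not be transitive — not valid.

none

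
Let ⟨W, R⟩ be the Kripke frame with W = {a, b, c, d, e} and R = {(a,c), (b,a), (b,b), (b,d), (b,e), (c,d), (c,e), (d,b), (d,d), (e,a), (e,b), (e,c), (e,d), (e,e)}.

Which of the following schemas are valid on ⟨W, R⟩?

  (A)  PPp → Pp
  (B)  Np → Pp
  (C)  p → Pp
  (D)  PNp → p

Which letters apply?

R is not reflexive: not a R a.
R is not symmetric: a R c but not c R a.
R is not transitive: a R c and c R d but not a R d.
R is serial: every world has an R-successor.
(A) PPp → Pp is the dual of axiom 4, which corresponds to transitivity. R is not transitive — not valid.
(B) Np → Pp is axiom D; it is valid on a frame exactly when R is serial. R is serial, so valid.
(C) p → Pp is the dual of axiom T, which corresponds to reflexivity. R is not reflexive — not valid.
(D) PNp → p is the dual of axiom B, which corresponds to symmetry. R is not symmetric — not valid.

B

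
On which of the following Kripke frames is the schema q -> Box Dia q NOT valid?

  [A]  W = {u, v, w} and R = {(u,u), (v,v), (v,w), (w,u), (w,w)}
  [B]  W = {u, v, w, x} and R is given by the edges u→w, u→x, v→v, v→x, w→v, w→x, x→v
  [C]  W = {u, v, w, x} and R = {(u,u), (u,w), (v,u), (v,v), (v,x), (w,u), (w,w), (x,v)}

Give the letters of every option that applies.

A, B, C

The schema q -> Box Dia q is axiom B; it is valid on a frame iff R is symmetric.
(A) R is not symmetric (v R w but not w R v), so the schema fails here.
(B) R is not symmetric (u R w but not w R u), so the schema fails here.
(C) R is not symmetric (v R u but not u R v), so the schema fails here.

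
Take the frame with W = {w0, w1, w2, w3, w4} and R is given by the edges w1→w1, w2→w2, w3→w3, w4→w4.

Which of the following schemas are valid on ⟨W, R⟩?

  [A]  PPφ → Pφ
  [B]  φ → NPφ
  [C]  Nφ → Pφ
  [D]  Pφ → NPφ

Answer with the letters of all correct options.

R is symmetric: every R-edge is matched by its reverse.
R is transitive: R is closed under composition.
R is euclidean: any two R-successors of the same world are R-related.
R is not serial: w0 has no R-successor.
(A) PPφ → Pφ is the dual of axiom 4; it is valid on a frame exactly when R is transitive. R is transitive, so valid.
(B) axiom B: valid iff R is symmetric. R is symmetric — valid.
(C) Nφ → Pφ is axiom D, which corresponds to seriality. R is not serial — not valid.
(D) Pφ → NPφ (axiom 5) characterises the euclidean frames. R is euclidean — valid.

A, B, D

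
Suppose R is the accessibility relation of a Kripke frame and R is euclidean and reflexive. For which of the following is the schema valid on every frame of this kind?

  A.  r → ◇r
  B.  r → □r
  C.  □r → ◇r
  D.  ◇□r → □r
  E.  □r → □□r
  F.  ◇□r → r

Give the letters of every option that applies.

A reflexive euclidean relation is also symmetric (from wRw and wRv the euclidean condition gives vRw) and hence transitive; it is an equivalence relation.
(A) r → ◇r (the dual of axiom T) characterises the reflexive frames. Every such R is reflexive — valid.
(B) r → □r is valid only on frames where every R-edge is a self-loop. Such an R need not be a subset of the identity — not valid.
(C) □r → ◇r is axiom D, which corresponds to seriality. Every such R is serial — valid.
(D) ◇□r → □r is the dual of axiom 5, which corresponds to the euclidean property. Every such R is euclidean — valid.
(E) □r → □□r is axiom 4, which corresponds to transitivity. Every such R is transitive — valid.
(F) ◇□r → r (the dual of axiom B) characterises the symmetric frames. Every such R is symmetric — valid.

A, C, D, E, F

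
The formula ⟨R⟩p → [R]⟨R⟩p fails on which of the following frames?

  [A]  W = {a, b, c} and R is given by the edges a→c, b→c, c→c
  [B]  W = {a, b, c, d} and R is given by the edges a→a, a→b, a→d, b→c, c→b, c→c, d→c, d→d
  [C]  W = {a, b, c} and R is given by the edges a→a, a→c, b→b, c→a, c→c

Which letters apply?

The schema ⟨R⟩p → [R]⟨R⟩p is axiom 5; it is valid on a frame iff R is euclidean.
(A) R is euclidean (any two R-successors of the same world are R-related), so the schema is valid here.
(B) R is not euclidean (a R b and a R a but not b R a), so the schema fails here.
(C) R is euclidean (any two R-successors of the same world are R-related), so the schema is valid here.

B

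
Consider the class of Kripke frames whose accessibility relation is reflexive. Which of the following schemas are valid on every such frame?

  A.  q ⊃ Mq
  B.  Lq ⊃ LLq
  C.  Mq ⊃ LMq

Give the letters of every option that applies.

A reflexive relation is serial.
(A) the dual of axiom T: valid iff R is reflexive. Every such R is reflexive — valid.
(B) axiom 4: valid iff R is transitive. Such an R need not be transitive — not valid.
(C) axiom 5: valid iff R is euclidean. Such an R need not be euclidean — not valid.

A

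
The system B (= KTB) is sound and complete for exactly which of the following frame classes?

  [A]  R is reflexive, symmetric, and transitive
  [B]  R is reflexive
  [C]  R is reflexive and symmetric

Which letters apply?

(A) this class determines S5, not B (= KTB).
(B) this class determines T (= KT), not B (= KTB).
(C) B (= KTB) is sound and complete for exactly this class.

C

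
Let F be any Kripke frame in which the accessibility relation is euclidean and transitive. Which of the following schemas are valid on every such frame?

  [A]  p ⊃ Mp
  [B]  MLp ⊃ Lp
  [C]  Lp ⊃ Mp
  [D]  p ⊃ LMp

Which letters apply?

B

(A) p ⊃ Mp is the dual of axiom T; it is valid on a frame exactly when R is reflexive. Such an R need not be reflexive, so not valid.
(B) MLp ⊃ Lp is the dual of axiom 5, which corresponds to the euclidean property. Every such R is euclidean — valid.
(C) Lp ⊃ Mp is axiom D; it is valid on a frame exactly when R is serial. Such an R need not be serial, so not valid.
(D) p ⊃ LMp (axiom B) characterises the symmetric frames. Such an R need not be symmetric — not valid.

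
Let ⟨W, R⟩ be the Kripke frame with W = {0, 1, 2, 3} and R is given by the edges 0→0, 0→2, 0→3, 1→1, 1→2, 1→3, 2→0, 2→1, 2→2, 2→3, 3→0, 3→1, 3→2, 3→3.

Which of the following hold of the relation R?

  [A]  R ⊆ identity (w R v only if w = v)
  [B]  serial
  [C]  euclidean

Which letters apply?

(A) not ⊆ identity: 0 R 2 with 0 ≠ 2.
(B) serial: every world has an R-successor.
(C) not euclidean: 2 R 0 and 2 R 1 but not 0 R 1.

B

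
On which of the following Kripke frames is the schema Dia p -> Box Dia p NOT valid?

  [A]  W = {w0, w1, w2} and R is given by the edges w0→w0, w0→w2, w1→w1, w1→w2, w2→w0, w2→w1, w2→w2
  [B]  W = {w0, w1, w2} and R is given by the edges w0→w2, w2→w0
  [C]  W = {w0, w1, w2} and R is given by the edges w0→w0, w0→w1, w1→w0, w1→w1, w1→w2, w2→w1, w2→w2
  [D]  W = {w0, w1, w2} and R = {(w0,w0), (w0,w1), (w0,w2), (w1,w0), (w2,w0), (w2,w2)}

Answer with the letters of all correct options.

A, B, C, D

The schema Dia p -> Box Dia p is axiom 5; it is valid on a frame iff R is euclidean.
(A) R is not euclidean (w2 R w0 and w2 R w1 but not w0 R w1), so the schema fails here.
(B) R is not euclidean (w0 R w2 and w0 R w2 but not w2 R w2), so the schema fails here.
(C) R is not euclidean (w1 R w0 and w1 R w2 but not w0 R w2), so the schema fails here.
(D) R is not euclidean (w0 R w1 and w0 R w2 but not w1 R w2), so the schema fails here.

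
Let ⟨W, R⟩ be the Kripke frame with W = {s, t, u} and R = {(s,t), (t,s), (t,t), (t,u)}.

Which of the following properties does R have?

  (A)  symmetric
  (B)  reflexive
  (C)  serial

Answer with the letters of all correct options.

(A) not symmetric: t R u but not u R t.
(B) not reflexive: not s R s.
(C) not serial: u has no R-successor.

none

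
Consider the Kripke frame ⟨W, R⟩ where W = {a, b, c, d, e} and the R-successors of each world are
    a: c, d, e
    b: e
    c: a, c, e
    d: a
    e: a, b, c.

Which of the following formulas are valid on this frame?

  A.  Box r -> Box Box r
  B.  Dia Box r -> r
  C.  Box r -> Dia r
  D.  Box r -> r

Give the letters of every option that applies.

R is not reflexive: not a R a.
R is symmetric: every R-edge is matched by its reverse.
R is not transitive: a R c and c R a but not a R a.
R is serial: every world has an R-successor.
(A) Box r -> Box Box r is axiom 4, which corresponds to transitivity. R is not transitive — not valid.
(B) the dual of axiom B: valid iff R is symmetric. R is symmetric — valid.
(C) axiom D: valid iff R is serial. R is serial — valid.
(D) Box r -> r is axiom T, which corresponds to reflexivity. R is not reflexive — not valid.

B, C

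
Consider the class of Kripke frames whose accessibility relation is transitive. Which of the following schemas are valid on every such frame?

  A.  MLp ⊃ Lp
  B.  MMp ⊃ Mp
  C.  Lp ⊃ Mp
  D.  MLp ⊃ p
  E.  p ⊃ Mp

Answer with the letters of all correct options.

B

(A) MLp ⊃ Lp is the dual of axiom 5, which corresponds to the euclidean property. Such an R need not be euclidean — not valid.
(B) the dual of axiom 4: valid iff R is transitive. Every such R is transitive — valid.
(C) Lp ⊃ Mp is axiom D, which corresponds to seriality. Such an R need not be serial — not valid.
(D) MLp ⊃ p (the dual of axiom B) characterises the symmetric frames. Such an R need not be symmetric — not valid.
(E) p ⊃ Mp (the dual of axiom T) characterises the reflexive frames. Such an R need not be reflexive — not valid.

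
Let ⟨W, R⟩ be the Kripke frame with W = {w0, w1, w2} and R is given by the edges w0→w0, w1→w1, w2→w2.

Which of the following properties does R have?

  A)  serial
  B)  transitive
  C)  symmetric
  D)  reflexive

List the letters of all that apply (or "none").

(A) serial: every world has an R-successor.
(B) transitive: R is closed under composition.
(C) symmetric: every R-edge is matched by its reverse.
(D) reflexive: each world relates to itself.

A, B, C, D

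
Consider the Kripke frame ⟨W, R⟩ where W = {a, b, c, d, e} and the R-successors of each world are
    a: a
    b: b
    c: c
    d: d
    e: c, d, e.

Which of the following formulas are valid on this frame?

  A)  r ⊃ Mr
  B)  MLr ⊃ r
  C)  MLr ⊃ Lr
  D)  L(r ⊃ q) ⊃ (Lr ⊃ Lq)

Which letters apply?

A, D

R is reflexive: each world relates to itself.
R is not symmetric: e R c but not c R e.
R is not euclidean: e R c and e R d but not c R d.
(A) r ⊃ Mr (the dual of axiom T) characterises the reflexive frames. R is reflexive — valid.
(B) MLr ⊃ r is the dual of axiom B, which corresponds to symmetry. R is not symmetric — not valid.
(C) the dual of axiom 5: valid iff R is euclidean. R is not euclidean — not valid.
(D) L(r ⊃ q) ⊃ (Lr ⊃ Lq) is the K axiom; it holds on all frames — valid.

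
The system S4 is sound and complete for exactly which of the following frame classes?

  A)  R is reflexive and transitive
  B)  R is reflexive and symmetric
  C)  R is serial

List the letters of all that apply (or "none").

(A) S4 is sound and complete for exactly this class.
(B) this class determines B (= KTB), not S4.
(C) this class determines D, not S4.

A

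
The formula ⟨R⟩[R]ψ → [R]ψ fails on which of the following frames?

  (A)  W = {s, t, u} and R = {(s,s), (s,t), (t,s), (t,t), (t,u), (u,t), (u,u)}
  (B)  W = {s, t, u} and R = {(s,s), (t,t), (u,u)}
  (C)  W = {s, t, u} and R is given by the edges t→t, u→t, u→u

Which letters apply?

The schema ⟨R⟩[R]ψ → [R]ψ is the dual of axiom 5; it is valid on a frame iff R is euclidean.
(A) R is not euclidean (t R s and t R u but not s R u), so the schema fails here.
(B) R is euclidean (any two R-successors of the same world are R-related), so the schema is valid here.
(C) R is not euclidean (u R t and u R u but not t R u), so the schema fails here.

A, C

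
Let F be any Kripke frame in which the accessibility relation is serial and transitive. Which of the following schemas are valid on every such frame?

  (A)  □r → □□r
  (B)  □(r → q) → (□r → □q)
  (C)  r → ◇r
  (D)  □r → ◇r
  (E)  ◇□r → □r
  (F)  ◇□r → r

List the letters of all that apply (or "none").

(A) □r → □□r (axiom 4) characterises the transitive frames. Every such R is transitive — valid.
(B) □(r → q) → (□r → □q) is axiom K, valid on every Kripke frame — valid.
(C) the dual of axiom T: valid iff R is reflexive. Such an R need not be reflexive — not valid.
(D) □r → ◇r is axiom D, which corresponds to seriality. Every such R is serial — valid.
(E) the dual of axiom 5: valid iff R is euclidean. Such an R need not be euclidean — not valid.
(F) the dual of axiom B: valid iff R is symmetric. Such an R need not be symmetric — not valid.

A, B, D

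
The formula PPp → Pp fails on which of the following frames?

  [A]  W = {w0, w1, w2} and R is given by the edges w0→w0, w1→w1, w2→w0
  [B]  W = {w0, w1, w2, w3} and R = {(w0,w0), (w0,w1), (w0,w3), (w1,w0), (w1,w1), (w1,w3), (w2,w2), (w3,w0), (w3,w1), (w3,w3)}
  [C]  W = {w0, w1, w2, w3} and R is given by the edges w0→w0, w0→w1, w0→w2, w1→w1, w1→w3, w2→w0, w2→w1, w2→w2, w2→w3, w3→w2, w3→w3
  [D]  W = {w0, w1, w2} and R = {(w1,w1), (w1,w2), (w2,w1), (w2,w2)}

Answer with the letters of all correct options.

C

The schema PPp → Pp is the dual of axiom 4; it is valid on a frame iff R is transitive.
(A) R is transitive (R is closed under composition), so the schema is valid here.
(B) R is transitive (R is closed under composition), so the schema is valid here.
(C) R is not transitive (w0 R w1 and w1 R w3 but not w0 R w3), so the schema fails here.
(D) R is transitive (R is closed under composition), so the schema is valid here.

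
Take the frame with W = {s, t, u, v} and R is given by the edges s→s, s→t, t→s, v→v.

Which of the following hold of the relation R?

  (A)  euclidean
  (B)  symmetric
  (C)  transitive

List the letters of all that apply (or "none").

(A) not euclidean: s R t and s R t but not t R t.
(B) symmetric: every R-edge is matched by its reverse.
(C) not transitive: t R s and s R t but not t R t.

B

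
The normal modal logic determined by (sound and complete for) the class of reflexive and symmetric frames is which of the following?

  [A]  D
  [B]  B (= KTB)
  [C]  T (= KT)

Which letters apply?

B

(A) D is determined by the class of serial frames.
(B) B (= KTB) is determined by exactly this class.
(C) T (= KT) is determined by the class of reflexive frames.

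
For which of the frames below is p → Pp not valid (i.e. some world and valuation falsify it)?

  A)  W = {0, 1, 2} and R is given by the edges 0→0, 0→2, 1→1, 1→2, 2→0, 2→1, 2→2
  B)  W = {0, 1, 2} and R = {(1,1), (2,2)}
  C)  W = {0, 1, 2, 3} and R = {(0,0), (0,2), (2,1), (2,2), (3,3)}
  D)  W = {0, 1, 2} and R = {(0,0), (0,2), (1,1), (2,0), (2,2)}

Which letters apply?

B, C

The schema p → Pp is the dual of axiom T; it is valid on a frame iff R is reflexive.
(A) R is reflexive (each world relates to itself), so the schema is valid here.
(B) R is not reflexive (not 0 R 0), so the schema fails here.
(C) R is not reflexive (not 1 R 1), so the schema fails here.
(D) R is reflexive (each world relates to itself), so the schema is valid here.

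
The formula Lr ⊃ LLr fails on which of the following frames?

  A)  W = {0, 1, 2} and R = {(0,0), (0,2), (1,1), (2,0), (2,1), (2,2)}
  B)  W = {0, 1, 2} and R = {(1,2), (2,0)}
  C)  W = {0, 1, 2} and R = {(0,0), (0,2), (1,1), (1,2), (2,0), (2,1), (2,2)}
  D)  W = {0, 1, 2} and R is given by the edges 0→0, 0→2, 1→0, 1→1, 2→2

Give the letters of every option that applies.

A, B, C, D

The schema Lr ⊃ LLr is axiom 4; it is valid on a frame iff R is transitive.
(A) R is not transitive (0 R 2 and 2 R 1 but not 0 R 1), so the schema fails here.
(B) R is not transitive (1 R 2 and 2 R 0 but not 1 R 0), so the schema fails here.
(C) R is not transitive (0 R 2 and 2 R 1 but not 0 R 1), so the schema fails here.
(D) R is not transitive (1 R 0 and 0 R 2 but not 1 R 2), so the schema fails here.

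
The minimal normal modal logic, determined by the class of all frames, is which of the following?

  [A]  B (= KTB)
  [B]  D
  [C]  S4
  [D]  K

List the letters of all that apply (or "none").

D

(A) B (= KTB) is determined by the class of reflexive and symmetric frames.
(B) D is determined by the class of serial frames.
(C) S4 is determined by the class of reflexive and transitive frames.
(D) K is determined by exactly this class.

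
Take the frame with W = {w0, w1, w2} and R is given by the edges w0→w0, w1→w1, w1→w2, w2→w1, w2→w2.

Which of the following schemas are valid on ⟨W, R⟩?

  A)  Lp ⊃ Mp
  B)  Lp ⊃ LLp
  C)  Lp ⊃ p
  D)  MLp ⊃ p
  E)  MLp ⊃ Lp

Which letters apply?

R is reflexive: each world relates to itself.
R is symmetric: every R-edge is matched by its reverse.
R is transitive: R is closed under composition.
R is euclidean: any two R-successors of the same world are R-related.
R is serial: every world has an R-successor.
(A) Lp ⊃ Mp (axiom D) characterises the serial frames. R is serial — valid.
(B) Lp ⊃ LLp is axiom 4; it is valid on a frame exactly when R is transitive. R is transitive, so valid.
(C) Lp ⊃ p is axiom T, which corresponds to reflexivity. R is reflexive — valid.
(D) MLp ⊃ p (the dual of axiom B) characterises the symmetric frames. R is symmetric — valid.
(E) MLp ⊃ Lp (the dual of axiom 5) characterises the euclidean frames. R is euclidean — valid.

A, B, C, D, E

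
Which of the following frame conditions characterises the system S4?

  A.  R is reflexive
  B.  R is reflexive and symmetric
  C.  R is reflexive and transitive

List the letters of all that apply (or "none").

C

(A) this class determines T (= KT), not S4.
(B) this class determines B (= KTB), not S4.
(C) S4 is sound and complete for exactly this class.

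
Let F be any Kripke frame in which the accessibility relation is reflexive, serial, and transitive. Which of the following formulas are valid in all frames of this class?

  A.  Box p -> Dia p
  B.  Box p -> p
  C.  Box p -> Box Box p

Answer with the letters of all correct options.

(A) Box p -> Dia p is axiom D; it is valid on a frame exactly when R is serial. Every such R is serial, so valid.
(B) Box p -> p is axiom T; it is valid on a frame exactly when R is reflexive. Every such R is reflexive, so valid.
(C) Box p -> Box Box p is axiom 4, which corresponds to transitivity. Every such R is transitive — valid.

A, B, C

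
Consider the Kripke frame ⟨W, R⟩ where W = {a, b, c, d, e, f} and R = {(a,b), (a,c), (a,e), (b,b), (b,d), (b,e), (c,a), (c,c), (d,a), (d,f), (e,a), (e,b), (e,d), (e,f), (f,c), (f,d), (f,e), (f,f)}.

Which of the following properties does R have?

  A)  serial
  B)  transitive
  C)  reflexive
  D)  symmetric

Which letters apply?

(A) serial: every world has an R-successor.
(B) not transitive: a R b and b R d but not a R d.
(C) not reflexive: not a R a.
(D) not symmetric: a R b but not b R a.

A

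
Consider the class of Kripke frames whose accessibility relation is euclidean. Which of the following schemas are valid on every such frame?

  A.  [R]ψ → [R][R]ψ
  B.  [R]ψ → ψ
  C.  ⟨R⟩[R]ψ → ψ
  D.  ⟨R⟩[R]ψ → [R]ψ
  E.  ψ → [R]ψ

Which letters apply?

(A) [R]ψ → [R][R]ψ (axiom 4) characterises the transitive frames. Such an R need not be transitive — not valid.
(B) [R]ψ → ψ is axiom T, which corresponds to reflexivity. Such an R need not be reflexive — not valid.
(C) the dual of axiom B: valid iff R is symmetric. Such an R need not be symmetric — not valid.
(D) the dual of axiom 5: valid iff R is euclidean. Every such R is euclidean — valid.
(E) ψ → [R]ψ (equivalent to ◇p→p) corresponds to R being a subset of the identity. Such an R need not be a subset of the identity, so not valid.

D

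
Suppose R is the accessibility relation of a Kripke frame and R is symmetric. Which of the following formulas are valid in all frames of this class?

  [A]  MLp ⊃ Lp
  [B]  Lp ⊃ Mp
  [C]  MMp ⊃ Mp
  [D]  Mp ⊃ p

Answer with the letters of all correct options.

none

(A) MLp ⊃ Lp is the dual of axiom 5, which corresponds to the euclidean property. Such an R need not be euclidean — not valid.
(B) axiom D: valid iff R is serial. Such an R need not be serial — not valid.
(C) MMp ⊃ Mp (the dual of axiom 4) characterises the transitive frames. Such an R need not be transitive — not valid.
(D) Mp ⊃ p is valid only on frames where every R-edge is a self-loop. Such an R need not be a subset of the identity — not valid.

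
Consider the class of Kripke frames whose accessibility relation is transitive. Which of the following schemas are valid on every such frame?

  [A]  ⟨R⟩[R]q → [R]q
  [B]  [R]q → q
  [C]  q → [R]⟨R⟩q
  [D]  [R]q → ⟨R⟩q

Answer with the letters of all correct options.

(A) ⟨R⟩[R]q → [R]q is the dual of axiom 5; it is valid on a frame exactly when R is euclidean. Such an R need not be euclidean, so not valid.
(B) axiom T: valid iff R is reflexive. Such an R need not be reflexive — not valid.
(C) q → [R]⟨R⟩q is axiom B; it is valid on a frame exactly when R is symmetric. Such an R need not be symmetric, so not valid.
(D) [R]q → ⟨R⟩q is axiom D; it is valid on a frame exactly when R is serial. Such an R need not be serial, so not valid.

none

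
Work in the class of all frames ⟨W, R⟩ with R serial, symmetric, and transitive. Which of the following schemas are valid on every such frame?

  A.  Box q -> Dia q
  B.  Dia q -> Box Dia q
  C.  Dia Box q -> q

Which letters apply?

A serial symmetric transitive relation is reflexive (take any v with uRv; symmetry gives vRu and transitivity gives uRu), hence an equivalence relation.
(A) Box q -> Dia q is axiom D, which corresponds to seriality. Every such R is serial — valid.
(B) Dia q -> Box Dia q is axiom 5; it is valid on a frame exactly when R is euclidean. Every such R is euclidean, so valid.
(C) the dual of axiom B: valid iff R is symmetric. Every such R is symmetric — valid.

A, B, C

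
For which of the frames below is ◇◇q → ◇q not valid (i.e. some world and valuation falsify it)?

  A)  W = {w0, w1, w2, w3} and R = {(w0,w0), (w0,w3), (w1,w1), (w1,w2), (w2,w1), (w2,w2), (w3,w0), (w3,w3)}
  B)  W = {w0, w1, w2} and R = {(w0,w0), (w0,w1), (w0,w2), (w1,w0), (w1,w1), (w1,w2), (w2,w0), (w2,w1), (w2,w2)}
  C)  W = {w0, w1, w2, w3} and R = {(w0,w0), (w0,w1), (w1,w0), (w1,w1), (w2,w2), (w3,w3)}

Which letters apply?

The schema ◇◇q → ◇q is the dual of axiom 4; it is valid on a frame iff R is transitive.
(A) R is transitive (R is closed under composition), so the schema is valid here.
(B) R is transitive (R is closed under composition), so the schema is valid here.
(C) R is transitive (R is closed under composition), so the schema is valid here.

none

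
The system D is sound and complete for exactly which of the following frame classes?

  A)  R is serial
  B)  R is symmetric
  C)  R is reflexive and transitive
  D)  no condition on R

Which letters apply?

(A) D is sound and complete for exactly this class.
(B) this class determines KB, not D.
(C) this class determines S4, not D.
(D) this class determines K, not D.

A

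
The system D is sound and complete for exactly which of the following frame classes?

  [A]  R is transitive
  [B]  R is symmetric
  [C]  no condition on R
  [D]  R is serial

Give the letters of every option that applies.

(A) this class determines K4, not D.
(B) this class determines KB, not D.
(C) this class determines K, not D.
(D) D is sound and complete for exactly this class.

D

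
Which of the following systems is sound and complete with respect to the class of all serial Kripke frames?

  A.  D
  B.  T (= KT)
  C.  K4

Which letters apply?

(A) D is determined by exactly this class.
(B) T (= KT) is determined by the class of reflexive frames.
(C) K4 is determined by the class of transitive frames.

A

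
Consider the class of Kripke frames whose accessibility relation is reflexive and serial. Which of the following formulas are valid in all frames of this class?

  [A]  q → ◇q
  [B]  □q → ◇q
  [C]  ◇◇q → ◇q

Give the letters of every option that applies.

A, B

(A) q → ◇q is the dual of axiom T, which corresponds to reflexivity. Every such R is reflexive — valid.
(B) axiom D: valid iff R is serial. Every such R is serial — valid.
(C) the dual of axiom 4: valid iff R is transitive. Such an R need not be transitive — not valid.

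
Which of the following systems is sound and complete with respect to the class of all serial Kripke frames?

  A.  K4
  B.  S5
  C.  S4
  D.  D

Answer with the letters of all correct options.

D

(A) K4 is determined by the class of transitive frames.
(B) S5 is determined by the class of reflexive, symmetric, and transitive frames.
(C) S4 is determined by the class of reflexive and transitive frames.
(D) D is determined by exactly this class.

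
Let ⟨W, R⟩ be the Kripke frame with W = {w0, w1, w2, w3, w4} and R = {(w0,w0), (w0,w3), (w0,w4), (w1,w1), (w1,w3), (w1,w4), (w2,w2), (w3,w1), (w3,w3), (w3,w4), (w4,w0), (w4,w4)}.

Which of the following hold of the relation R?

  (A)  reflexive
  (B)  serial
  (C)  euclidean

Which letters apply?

(A) reflexive: each world relates to itself.
(B) serial: every world has an R-successor.
(C) not euclidean: w0 R w3 and w0 R w0 but not w3 R w0.

A, B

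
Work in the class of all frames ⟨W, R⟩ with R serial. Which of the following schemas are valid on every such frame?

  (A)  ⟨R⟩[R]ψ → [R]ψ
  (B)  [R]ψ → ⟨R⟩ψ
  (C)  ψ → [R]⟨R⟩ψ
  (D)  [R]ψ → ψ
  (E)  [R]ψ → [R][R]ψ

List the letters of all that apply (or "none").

(A) ⟨R⟩[R]ψ → [R]ψ (the dual of axiom 5) characterises the euclidean frames. Such an R need not be euclidean — not valid.
(B) axiom D: valid iff R is serial. Every such R is serial — valid.
(C) ψ → [R]⟨R⟩ψ is axiom B; it is valid on a frame exactly when R is symmetric. Such an R need not be symmetric, so not valid.
(D) [R]ψ → ψ is axiom T, which corresponds to reflexivity. Such an R need not be reflexive — not valid.
(E) [R]ψ → [R][R]ψ is axiom 4, which corresponds to transitivity. Such an R need not be transitive — not valid.

B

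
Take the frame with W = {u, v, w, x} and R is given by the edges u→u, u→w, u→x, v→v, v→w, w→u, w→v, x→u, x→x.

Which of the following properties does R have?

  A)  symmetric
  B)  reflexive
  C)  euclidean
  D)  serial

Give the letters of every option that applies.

A, D

(A) symmetric: every R-edge is matched by its reverse.
(B) not reflexive: not w R w.
(C) not euclidean: u R w and u R x but not w R x.
(D) serial: every world has an R-successor.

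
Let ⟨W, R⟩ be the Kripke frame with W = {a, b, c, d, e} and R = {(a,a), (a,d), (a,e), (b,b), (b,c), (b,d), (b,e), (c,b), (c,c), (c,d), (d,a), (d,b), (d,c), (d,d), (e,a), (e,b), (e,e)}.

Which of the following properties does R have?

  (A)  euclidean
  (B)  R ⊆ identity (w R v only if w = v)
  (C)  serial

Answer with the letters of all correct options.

(A) not euclidean: a R d and a R e but not d R e.
(B) not ⊆ identity: a R d with a ≠ d.
(C) serial: every world has an R-successor.

C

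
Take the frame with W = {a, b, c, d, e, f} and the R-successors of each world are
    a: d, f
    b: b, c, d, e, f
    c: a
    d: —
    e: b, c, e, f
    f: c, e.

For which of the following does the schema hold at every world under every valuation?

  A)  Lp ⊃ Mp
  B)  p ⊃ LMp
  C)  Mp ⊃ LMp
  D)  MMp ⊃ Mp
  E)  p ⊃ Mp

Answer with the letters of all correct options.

R is not reflexive: not a R a.
R is not symmetric: a R d but not d R a.
R is not transitive: a R f and f R c but not a R c.
R is not euclidean: a R d and a R f but not d R f.
R is not serial: d has no R-successor.
(A) Lp ⊃ Mp (axiom D) characterises the serial frames. R is not serial — not valid.
(B) p ⊃ LMp (axiom B) characterises the symmetric frames. R is not symmetric — not valid.
(C) Mp ⊃ LMp is axiom 5, which corresponds to the euclidean property. R is not euclidean — not valid.
(D) MMp ⊃ Mp is the dual of axiom 4, which corresponds to transitivity. R is not transitive — not valid.
(E) p ⊃ Mp (the dual of axiom T) characterises the reflexive frames. R is not reflexive — not valid.

none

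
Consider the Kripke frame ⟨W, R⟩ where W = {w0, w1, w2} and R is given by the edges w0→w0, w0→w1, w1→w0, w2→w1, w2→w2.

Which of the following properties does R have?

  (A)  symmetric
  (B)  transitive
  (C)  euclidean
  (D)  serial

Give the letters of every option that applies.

D

(A) not symmetric: w2 R w1 but not w1 R w2.
(B) not transitive: w1 R w0 and w0 R w1 but not w1 R w1.
(C) not euclidean: w2 R w1 and w2 R w2 but not w1 R w2.
(D) serial: every world has an R-successor.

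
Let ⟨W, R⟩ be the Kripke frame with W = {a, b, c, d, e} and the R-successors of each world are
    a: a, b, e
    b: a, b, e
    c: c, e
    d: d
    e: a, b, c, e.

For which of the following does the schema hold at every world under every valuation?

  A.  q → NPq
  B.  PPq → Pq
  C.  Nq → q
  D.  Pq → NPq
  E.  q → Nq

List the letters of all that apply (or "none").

R is reflexive: each world relates to itself.
R is symmetric: every R-edge is matched by its reverse.
R is not transitive: a R e and e R c but not a R c.
R is not euclidean: e R a and e R c but not a R c.
R is not a subset of the identity: a R b with a ≠ b.
(A) axiom B: valid iff R is symmetric. R is symmetric — valid.
(B) PPq → Pq (the dual of axiom 4) characterises the transitive frames. R is not transitive — not valid.
(C) Nq → q is axiom T; it is valid on a frame exactly when R is reflexive. R is reflexive, so valid.
(D) axiom 5: valid iff R is euclidean. R is not euclidean — not valid.
(E) q → Nq is valid only on frames where every R-edge is a self-loop. Here R ⊄ identity — not valid.

A, C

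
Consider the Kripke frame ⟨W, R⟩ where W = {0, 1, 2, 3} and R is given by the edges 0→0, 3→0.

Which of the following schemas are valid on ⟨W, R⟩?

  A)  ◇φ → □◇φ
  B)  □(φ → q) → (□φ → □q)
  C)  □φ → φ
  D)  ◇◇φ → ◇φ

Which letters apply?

A, B, D

R is not reflexive: not 1 R 1.
R is transitive: R is closed under composition.
R is euclidean: any two R-successors of the same world are R-related.
(A) ◇φ → □◇φ is axiom 5, which corresponds to the euclidean property. R is euclidean — valid.
(B) □(φ → q) → (□φ → □q) is axiom K, valid on every Kripke frame — valid.
(C) □φ → φ is axiom T; it is valid on a frame exactly when R is reflexive. R is not reflexive, so not valid.
(D) ◇◇φ → ◇φ is the dual of axiom 4, which corresponds to transitivity. R is transitive — valid.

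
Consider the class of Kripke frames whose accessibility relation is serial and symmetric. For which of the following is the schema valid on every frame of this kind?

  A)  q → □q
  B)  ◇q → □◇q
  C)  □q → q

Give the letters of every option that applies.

none

(A) q → □q (equivalent to ◇p→p) corresponds to R being a subset of the identity. Such an R need not be a subset of the identity, so not valid.
(B) axiom 5: valid iff R is euclidean. Such an R need not be euclidean — not valid.
(C) axiom T: valid iff R is reflexive. Such an R need not be reflexive — not valid.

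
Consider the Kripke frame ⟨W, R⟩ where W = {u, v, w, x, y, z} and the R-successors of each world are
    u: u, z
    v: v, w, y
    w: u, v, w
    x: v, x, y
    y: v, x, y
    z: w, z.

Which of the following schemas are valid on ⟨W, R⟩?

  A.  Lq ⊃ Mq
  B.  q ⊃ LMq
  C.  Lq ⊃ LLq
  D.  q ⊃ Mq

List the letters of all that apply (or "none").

R is reflexive: each world relates to itself.
R is not symmetric: u R z but not z R u.
R is not transitive: u R z and z R w but not u R w.
R is serial: every world has an R-successor.
(A) Lq ⊃ Mq is axiom D, which corresponds to seriality. R is serial — valid.
(B) q ⊃ LMq is axiom B; it is valid on a frame exactly when R is symmetric. R is not symmetric, so not valid.
(C) Lq ⊃ LLq (axiom 4) characterises the transitive frames. R is not transitive — not valid.
(D) q ⊃ Mq (the dual of axiom T) characterises the reflexive frames. R is reflexive — valid.

A, D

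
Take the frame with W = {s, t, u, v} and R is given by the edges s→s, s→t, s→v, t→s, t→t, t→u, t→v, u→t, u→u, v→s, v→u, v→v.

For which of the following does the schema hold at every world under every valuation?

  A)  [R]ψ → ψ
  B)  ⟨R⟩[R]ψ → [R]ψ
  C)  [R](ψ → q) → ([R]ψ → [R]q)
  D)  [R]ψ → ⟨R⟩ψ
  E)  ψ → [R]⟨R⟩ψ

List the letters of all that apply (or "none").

A, C, D

R is reflexive: each world relates to itself.
R is not symmetric: t R v but not v R t.
R is not euclidean: s R v and s R t but not v R t.
R is serial: every world has an R-successor.
(A) [R]ψ → ψ (axiom T) characterises the reflexive frames. R is reflexive — valid.
(B) the dual of axiom 5: valid iff R is euclidean. R is not euclidean — not valid.
(C) [R](ψ → q) → ([R]ψ → [R]q) is axiom K, valid on every Kripke frame — valid.
(D) [R]ψ → ⟨R⟩ψ is axiom D; it is valid on a frame exactly when R is serial. R is serial, so valid.
(E) axiom B: valid iff R is symmetric. R is not symmetric — not valid.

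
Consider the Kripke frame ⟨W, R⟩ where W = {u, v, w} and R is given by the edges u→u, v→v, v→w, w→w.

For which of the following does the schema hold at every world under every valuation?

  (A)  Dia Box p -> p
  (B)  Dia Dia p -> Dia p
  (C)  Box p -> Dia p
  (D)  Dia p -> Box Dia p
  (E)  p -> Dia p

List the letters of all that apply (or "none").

R is reflexive: each world relates to itself.
R is not symmetric: v R w but not w R v.
R is transitive: R is closed under composition.
R is not euclidean: v R w and v R v but not w R v.
R is serial: every world has an R-successor.
(A) the dual of axiom B: valid iff R is symmetric. R is not symmetric — not valid.
(B) Dia Dia p -> Dia p is the dual of axiom 4; it is valid on a frame exactly when R is transitive. R is transitive, so valid.
(C) Box p -> Dia p is axiom D, which corresponds to seriality. R is serial — valid.
(D) Dia p -> Box Dia p is axiom 5; it is valid on a frame exactly when R is euclidean. R is not euclidean, so not valid.
(E) p -> Dia p is the dual of axiom T, which corresponds to reflexivity. R is reflexive — valid.

B, C, E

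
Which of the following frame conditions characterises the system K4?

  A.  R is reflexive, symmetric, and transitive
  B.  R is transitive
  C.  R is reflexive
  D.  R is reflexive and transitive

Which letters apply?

(A) this class determines S5, not K4.
(B) K4 is sound and complete for exactly this class.
(C) this class determines T (= KT), not K4.
(D) this class determines S4, not K4.

B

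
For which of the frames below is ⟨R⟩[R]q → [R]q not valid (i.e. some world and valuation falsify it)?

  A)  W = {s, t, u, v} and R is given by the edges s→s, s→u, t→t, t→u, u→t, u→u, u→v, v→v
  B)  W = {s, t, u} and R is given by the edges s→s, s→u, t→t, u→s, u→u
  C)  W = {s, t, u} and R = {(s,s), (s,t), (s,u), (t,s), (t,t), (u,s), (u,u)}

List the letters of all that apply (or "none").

The schema ⟨R⟩[R]q → [R]q is the dual of axiom 5; it is valid on a frame iff R is euclidean.
(A) R is not euclidean (s R u and s R s but not u R s), so the schema fails here.
(B) R is euclidean (any two R-successors of the same world are R-related), so the schema is valid here.
(C) R is not euclidean (s R t and s R u but not t R u), so the schema fails here.

A, C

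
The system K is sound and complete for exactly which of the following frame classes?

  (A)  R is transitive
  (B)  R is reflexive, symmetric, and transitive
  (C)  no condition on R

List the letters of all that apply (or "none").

(A) this class determines K4, not K.
(B) this class determines S5, not K.
(C) K is sound and complete for exactly this class.

C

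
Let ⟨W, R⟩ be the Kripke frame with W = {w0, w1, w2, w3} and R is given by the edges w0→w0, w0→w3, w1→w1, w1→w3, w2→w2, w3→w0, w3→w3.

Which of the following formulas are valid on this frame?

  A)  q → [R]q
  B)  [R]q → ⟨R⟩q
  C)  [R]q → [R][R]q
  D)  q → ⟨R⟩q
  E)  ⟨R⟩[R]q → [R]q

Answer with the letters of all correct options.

B, D

R is reflexive: each world relates to itself.
R is not transitive: w1 R w3 and w3 R w0 but not w1 R w0.
R is not euclidean: w1 R w3 and w1 R w1 but not w3 R w1.
R is serial: every world has an R-successor.
R is not a subset of the identity: w0 R w3 with w0 ≠ w3.
(A) q → [R]q is equivalent to ◇p→p; it holds exactly when R ⊆ identity. Here R ⊄ identity — not valid.
(B) [R]q → ⟨R⟩q (axiom D) characterises the serial frames. R is serial — valid.
(C) [R]q → [R][R]q (axiom 4) characterises the transitive frames. R is not transitive — not valid.
(D) q → ⟨R⟩q (the dual of axiom T) characterises the reflexive frames. R is reflexive — valid.
(E) ⟨R⟩[R]q → [R]q is the dual of axiom 5, which corresponds to the euclidean property. R is not euclidean — not valid.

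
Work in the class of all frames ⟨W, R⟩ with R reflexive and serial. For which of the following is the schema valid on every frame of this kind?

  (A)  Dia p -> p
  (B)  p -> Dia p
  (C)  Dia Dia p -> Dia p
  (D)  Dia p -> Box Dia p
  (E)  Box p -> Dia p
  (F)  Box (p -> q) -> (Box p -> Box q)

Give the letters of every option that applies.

B, E, F

(A) Dia p -> p is valid only on frames where every R-edge is a self-loop. Such an R need not be a subset of the identity — not valid.
(B) the dual of axiom T: valid iff R is reflexive. Every such R is reflexive — valid.
(C) Dia Dia p -> Dia p is the dual of axiom 4; it is valid on a frame exactly when R is transitive. Such an R need not be transitive, so not valid.
(D) Dia p -> Box Dia p is axiom 5; it is valid on a frame exactly when R is euclidean. Such an R need not be euclidean, so not valid.
(E) Box p -> Dia p (axiom D) characterises the serial frames. Every such R is serial — valid.
(F) this is just K, valid on every normal frame.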